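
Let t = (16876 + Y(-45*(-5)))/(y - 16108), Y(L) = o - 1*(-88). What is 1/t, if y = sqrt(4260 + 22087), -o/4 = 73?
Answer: -4027/4168 + sqrt(26347)/16672 ≈ -0.95644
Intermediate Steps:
o = -292 (o = -4*73 = -292)
Y(L) = -204 (Y(L) = -292 - 1*(-88) = -292 + 88 = -204)
y = sqrt(26347) ≈ 162.32
t = 16672/(-16108 + sqrt(26347)) (t = (16876 - 204)/(sqrt(26347) - 16108) = 16672/(-16108 + sqrt(26347)) ≈ -1.0455)
1/t = 1/(-268552576/259441317 - 16672*sqrt(26347)/259441317)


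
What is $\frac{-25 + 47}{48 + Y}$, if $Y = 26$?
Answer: $\frac{11}{37} \approx 0.2973$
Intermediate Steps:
$\frac{-25 + 47}{48 + Y} = \frac{-25 + 47}{48 + 26} = \frac{22}{74} = 22 \cdot \frac{1}{74} = \frac{11}{37}$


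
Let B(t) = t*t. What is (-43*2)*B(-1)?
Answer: -86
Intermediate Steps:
B(t) = t²
(-43*2)*B(-1) = -43*2*(-1)² = -86*1 = -86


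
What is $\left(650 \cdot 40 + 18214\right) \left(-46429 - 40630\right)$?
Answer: $-3849226626$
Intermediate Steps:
$\left(650 \cdot 40 + 18214\right) \left(-46429 - 40630\right) = \left(26000 + 18214\right) \left(-87059\right) = 44214 \left(-87059\right) = -3849226626$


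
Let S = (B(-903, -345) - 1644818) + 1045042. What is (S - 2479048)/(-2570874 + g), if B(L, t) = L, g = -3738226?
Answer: 439961/901300 ≈ 0.48814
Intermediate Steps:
S = -600679 (S = (-903 - 1644818) + 1045042 = -1645721 + 1045042 = -600679)
(S - 2479048)/(-2570874 + g) = (-600679 - 2479048)/(-2570874 - 3738226) = -3079727/(-6309100) = -3079727*(-1/6309100) = 439961/901300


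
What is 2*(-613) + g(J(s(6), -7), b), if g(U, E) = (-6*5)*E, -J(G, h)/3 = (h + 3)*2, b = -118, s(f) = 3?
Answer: 2314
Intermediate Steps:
J(G, h) = -18 - 6*h (J(G, h) = -3*(h + 3)*2 = -3*(3 + h)*2 = -3*(6 + 2*h) = -18 - 6*h)
g(U, E) = -30*E
2*(-613) + g(J(s(6), -7), b) = 2*(-613) - 30*(-118) = -1226 + 3540 = 2314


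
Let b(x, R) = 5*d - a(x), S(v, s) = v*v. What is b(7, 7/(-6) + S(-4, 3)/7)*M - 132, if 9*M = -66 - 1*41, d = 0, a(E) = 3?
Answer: -289/3 ≈ -96.333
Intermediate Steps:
S(v, s) = v²
b(x, R) = -3 (b(x, R) = 5*0 - 1*3 = 0 - 3 = -3)
M = -107/9 (M = (-66 - 1*41)/9 = (-66 - 41)/9 = (⅑)*(-107) = -107/9 ≈ -11.889)
b(7, 7/(-6) + S(-4, 3)/7)*M - 132 = -3*(-107/9) - 132 = 107/3 - 132 = -289/3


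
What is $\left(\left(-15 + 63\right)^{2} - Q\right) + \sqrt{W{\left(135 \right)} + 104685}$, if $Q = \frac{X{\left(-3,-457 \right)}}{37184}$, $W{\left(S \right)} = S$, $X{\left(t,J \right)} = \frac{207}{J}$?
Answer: $\frac{39152074959}{16993088} + 2 \sqrt{26205} \approx 2627.8$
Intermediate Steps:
$Q = - \frac{207}{16993088}$ ($Q = \frac{207 \frac{1}{-457}}{37184} = 207 \left(- \frac{1}{457}\right) \frac{1}{37184} = \left(- \frac{207}{457}\right) \frac{1}{37184} = - \frac{207}{16993088} \approx -1.2181 \cdot 10^{-5}$)
$\left(\left(-15 + 63\right)^{2} - Q\right) + \sqrt{W{\left(135 \right)} + 104685} = \left(\left(-15 + 63\right)^{2} - - \frac{207}{16993088}\right) + \sqrt{135 + 104685} = \left(48^{2} + \frac{207}{16993088}\right) + \sqrt{104820} = \left(2304 + \frac{207}{16993088}\right) + 2 \sqrt{26205} = \frac{39152074959}{16993088} + 2 \sqrt{26205}$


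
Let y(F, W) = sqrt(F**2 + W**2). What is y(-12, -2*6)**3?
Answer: 3456*sqrt(2) ≈ 4887.5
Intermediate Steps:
y(-12, -2*6)**3 = (sqrt((-12)**2 + (-2*6)**2))**3 = (sqrt(144 + (-12)**2))**3 = (sqrt(144 + 144))**3 = (sqrt(288))**3 = (12*sqrt(2))**3 = 3456*sqrt(2)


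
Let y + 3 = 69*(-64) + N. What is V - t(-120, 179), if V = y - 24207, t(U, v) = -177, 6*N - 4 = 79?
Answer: -170611/6 ≈ -28435.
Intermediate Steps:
N = 83/6 (N = ⅔ + (⅙)*79 = ⅔ + 79/6 = 83/6 ≈ 13.833)
y = -26431/6 (y = -3 + (69*(-64) + 83/6) = -3 + (-4416 + 83/6) = -3 - 26413/6 = -26431/6 ≈ -4405.2)
V = -171673/6 (V = -26431/6 - 24207 = -171673/6 ≈ -28612.)
V - t(-120, 179) = -171673/6 - 1*(-177) = -171673/6 + 177 = -170611/6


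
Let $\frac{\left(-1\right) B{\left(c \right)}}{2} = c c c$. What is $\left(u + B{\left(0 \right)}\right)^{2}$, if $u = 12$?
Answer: $144$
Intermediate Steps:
$B{\left(c \right)} = - 2 c^{3}$ ($B{\left(c \right)} = - 2 c c c = - 2 c^{2} c = - 2 c^{3}$)
$\left(u + B{\left(0 \right)}\right)^{2} = \left(12 - 2 \cdot 0^{3}\right)^{2} = \left(12 - 0\right)^{2} = \left(12 + 0\right)^{2} = 12^{2} = 144$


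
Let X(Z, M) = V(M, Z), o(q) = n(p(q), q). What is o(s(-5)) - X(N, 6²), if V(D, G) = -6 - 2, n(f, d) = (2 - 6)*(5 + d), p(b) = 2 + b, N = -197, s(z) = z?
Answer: 8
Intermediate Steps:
n(f, d) = -20 - 4*d (n(f, d) = -4*(5 + d) = -20 - 4*d)
V(D, G) = -8
o(q) = -20 - 4*q
X(Z, M) = -8
o(s(-5)) - X(N, 6²) = (-20 - 4*(-5)) - 1*(-8) = (-20 + 20) + 8 = 0 + 8 = 8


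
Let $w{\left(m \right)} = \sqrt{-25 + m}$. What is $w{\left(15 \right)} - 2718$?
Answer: $-2718 + i \sqrt{10} \approx -2718.0 + 3.1623 i$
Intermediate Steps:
$w{\left(15 \right)} - 2718 = \sqrt{-25 + 15} - 2718 = \sqrt{-10} - 2718 = i \sqrt{10} - 2718 = -2718 + i \sqrt{10}$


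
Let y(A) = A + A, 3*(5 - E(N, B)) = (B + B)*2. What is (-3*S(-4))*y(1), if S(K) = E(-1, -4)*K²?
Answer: -992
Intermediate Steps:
E(N, B) = 5 - 4*B/3 (E(N, B) = 5 - (B + B)*2/3 = 5 - 2*B*2/3 = 5 - 4*B/3)
y(A) = 2*A
S(K) = 31*K²/3 (S(K) = (5 - 4/3*(-4))*K² = (5 + 16/3)*K² = 31*K²/3)
(-3*S(-4))*y(1) = (-31*(-4)²)*(2*1) = -31*16*2 = -3*496/3*2 = -496*2 = -992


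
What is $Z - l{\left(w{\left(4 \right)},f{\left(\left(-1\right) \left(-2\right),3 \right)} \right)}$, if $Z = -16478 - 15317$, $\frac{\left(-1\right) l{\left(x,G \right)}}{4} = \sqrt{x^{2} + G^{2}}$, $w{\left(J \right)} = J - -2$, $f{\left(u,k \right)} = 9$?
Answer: $-31795 + 12 \sqrt{13} \approx -31752.0$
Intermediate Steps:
$w{\left(J \right)} = 2 + J$ ($w{\left(J \right)} = J + 2 = 2 + J$)
$l{\left(x,G \right)} = - 4 \sqrt{G^{2} + x^{2}}$ ($l{\left(x,G \right)} = - 4 \sqrt{x^{2} + G^{2}} = - 4 \sqrt{G^{2} + x^{2}}$)
$Z = -31795$
$Z - l{\left(w{\left(4 \right)},f{\left(\left(-1\right) \left(-2\right),3 \right)} \right)} = -31795 - - 4 \sqrt{9^{2} + \left(2 + 4\right)^{2}} = -31795 - - 4 \sqrt{81 + 6^{2}} = -31795 - - 4 \sqrt{81 + 36} = -31795 - - 4 \sqrt{117} = -31795 - - 4 \cdot 3 \sqrt{13} = -31795 - - 12 \sqrt{13} = -31795 + 12 \sqrt{13}$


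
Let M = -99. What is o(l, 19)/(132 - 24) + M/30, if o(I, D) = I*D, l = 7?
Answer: -1117/540 ≈ -2.0685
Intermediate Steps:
o(I, D) = D*I
o(l, 19)/(132 - 24) + M/30 = (19*7)/(132 - 24) - 99/30 = 133/108 - 99*1/30 = 133*(1/108) - 33/10 = 133/108 - 33/10 = -1117/540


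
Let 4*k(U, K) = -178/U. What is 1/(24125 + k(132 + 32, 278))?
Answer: 328/7912911 ≈ 4.1451e-5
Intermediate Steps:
k(U, K) = -89/(2*U) (k(U, K) = (-178/U)/4 = -89/(2*U))
1/(24125 + k(132 + 32, 278)) = 1/(24125 - 89/(2*(132 + 32))) = 1/(24125 - 89/2/164) = 1/(24125 - 89/2*1/164) = 1/(24125 - 89/328) = 1/(7912911/328) = 328/7912911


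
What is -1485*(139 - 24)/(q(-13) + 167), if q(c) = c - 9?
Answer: -34155/29 ≈ -1177.8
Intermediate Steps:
q(c) = -9 + c
-1485*(139 - 24)/(q(-13) + 167) = -1485*(139 - 24)/((-9 - 13) + 167) = -170775/(-22 + 167) = -170775/145 = -1485*23/29 = -34155/29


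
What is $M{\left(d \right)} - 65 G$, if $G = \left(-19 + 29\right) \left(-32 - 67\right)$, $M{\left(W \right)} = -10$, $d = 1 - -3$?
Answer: $64340$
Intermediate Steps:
$d = 4$ ($d = 1 + 3 = 4$)
$G = -990$ ($G = 10 \left(-99\right) = -990$)
$M{\left(d \right)} - 65 G = -10 - -64350 = -10 + 64350 = 64340$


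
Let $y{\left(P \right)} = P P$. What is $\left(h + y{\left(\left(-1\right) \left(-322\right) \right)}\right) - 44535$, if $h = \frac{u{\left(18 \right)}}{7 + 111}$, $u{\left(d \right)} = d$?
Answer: $\frac{3489800}{59} \approx 59149.0$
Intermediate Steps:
$h = \frac{9}{59}$ ($h = \frac{1}{7 + 111} \cdot 18 = \frac{1}{118} \cdot 18 = \frac{9}{59} \approx 0.15254$)
$y{\left(P \right)} = P^{2}$
$\left(h + y{\left(\left(-1\right) \left(-322\right) \right)}\right) - 44535 = \left(\frac{9}{59} + \left(\left(-1\right) \left(-322\right)\right)^{2}\right) - 44535 = \left(\frac{9}{59} + 322^{2}\right) - 44535 = \left(\frac{9}{59} + 103684\right) - 44535 = \frac{6117365}{59} - 44535 = \frac{3489800}{59}$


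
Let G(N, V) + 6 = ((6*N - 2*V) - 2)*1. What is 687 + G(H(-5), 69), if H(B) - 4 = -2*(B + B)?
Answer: 685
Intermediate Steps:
H(B) = 4 - 4*B (H(B) = 4 - 2*(B + B) = 4 - 4*B)
G(N, V) = -8 - 2*V + 6*N (G(N, V) = -6 + ((6*N - 2*V) - 2)*1 = -6 + ((-2*V + 6*N) - 2)*1 = -6 + (-2 - 2*V + 6*N)*1 = -6 + (-2 - 2*V + 6*N) = -8 - 2*V + 6*N)
687 + G(H(-5), 69) = 687 + (-8 - 2*69 + 6*(4 - 4*(-5))) = 687 + (-8 - 138 + 6*(4 + 20)) = 687 + (-8 - 138 + 6*24) = 687 + (-8 - 138 + 144) = 687 - 2 = 685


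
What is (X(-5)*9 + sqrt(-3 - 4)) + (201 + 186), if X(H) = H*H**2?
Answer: -738 + I*sqrt(7) ≈ -738.0 + 2.6458*I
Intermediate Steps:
X(H) = H**3
(X(-5)*9 + sqrt(-3 - 4)) + (201 + 186) = ((-5)**3*9 + sqrt(-3 - 4)) + (201 + 186) = (-125*9 + sqrt(-7)) + 387 = (-1125 + I*sqrt(7)) + 387 = -738 + I*sqrt(7)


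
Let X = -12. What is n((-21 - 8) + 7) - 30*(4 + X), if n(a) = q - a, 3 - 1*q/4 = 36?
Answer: 130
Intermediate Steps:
q = -132 (q = 12 - 4*36 = 12 - 144 = -132)
n(a) = -132 - a
n((-21 - 8) + 7) - 30*(4 + X) = (-132 - ((-21 - 8) + 7)) - 30*(4 - 12) = (-132 - (-29 + 7)) - 30*(-8) = (-132 - 1*(-22)) - 1*(-240) = (-132 + 22) + 240 = -110 + 240 = 130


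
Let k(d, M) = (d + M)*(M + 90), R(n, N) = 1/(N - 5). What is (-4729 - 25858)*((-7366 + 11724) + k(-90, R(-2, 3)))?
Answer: 457795629/4 ≈ 1.1445e+8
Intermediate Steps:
R(n, N) = 1/(-5 + N)
k(d, M) = (90 + M)*(M + d) (k(d, M) = (M + d)*(90 + M) = (90 + M)*(M + d))
(-4729 - 25858)*((-7366 + 11724) + k(-90, R(-2, 3))) = (-4729 - 25858)*((-7366 + 11724) + ((1/(-5 + 3))² + 90/(-5 + 3) + 90*(-90) - 90/(-5 + 3))) = -30587*(4358 + ((1/(-2))² + 90/(-2) - 8100 - 90/(-2))) = -30587*(4358 + ((-½)² + 90*(-½) - 8100 - ½*(-90))) = -30587*(4358 + (¼ - 45 - 8100 + 45)) = -30587*(4358 - 32399/4) = -30587*(-14967/4) = 457795629/4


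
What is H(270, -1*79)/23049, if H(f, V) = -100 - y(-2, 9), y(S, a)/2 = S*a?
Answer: -64/23049 ≈ -0.0027767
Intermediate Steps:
y(S, a) = 2*S*a (y(S, a) = 2*(S*a) = 2*S*a)
H(f, V) = -64 (H(f, V) = -100 - 2*(-2)*9 = -100 - 1*(-36) = -100 + 36 = -64)
H(270, -1*79)/23049 = -64/23049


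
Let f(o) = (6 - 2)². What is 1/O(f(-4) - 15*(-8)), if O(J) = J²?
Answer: 1/18496 ≈ 5.4066e-5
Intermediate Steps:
f(o) = 16 (f(o) = 4² = 16)
1/O(f(-4) - 15*(-8)) = 1/((16 - 15*(-8))²) = 1/((16 + 120)²) = 1/(136²) = 1/18496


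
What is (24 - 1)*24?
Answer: 552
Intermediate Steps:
(24 - 1)*24 = 23*24 = 552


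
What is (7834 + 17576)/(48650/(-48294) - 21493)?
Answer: -306787635/259507898 ≈ -1.1822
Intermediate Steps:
(7834 + 17576)/(48650/(-48294) - 21493) = 25410/(48650*(-1/48294) - 21493) = 25410/(-24325/24147 - 21493) = 25410/(-519015796/24147) = 25410*(-24147/519015796) = -306787635/259507898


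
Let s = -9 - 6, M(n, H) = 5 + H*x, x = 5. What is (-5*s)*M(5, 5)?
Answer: 2250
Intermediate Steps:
M(n, H) = 5 + 5*H (M(n, H) = 5 + H*5 = 5 + 5*H)
s = -15
(-5*s)*M(5, 5) = (-5*(-15))*(5 + 5*5) = 75*(5 + 25) = 75*30 = 2250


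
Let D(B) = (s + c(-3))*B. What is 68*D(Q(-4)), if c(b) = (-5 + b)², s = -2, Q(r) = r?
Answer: -16864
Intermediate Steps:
D(B) = 62*B (D(B) = (-2 + (-5 - 3)²)*B = (-2 + (-8)²)*B = (-2 + 64)*B = 62*B)
68*D(Q(-4)) = 68*(62*(-4)) = 68*(-248) = -16864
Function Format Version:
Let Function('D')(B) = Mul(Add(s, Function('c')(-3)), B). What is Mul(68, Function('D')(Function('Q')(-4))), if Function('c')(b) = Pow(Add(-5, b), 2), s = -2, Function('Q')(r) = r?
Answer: -16864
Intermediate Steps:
Function('D')(B) = Mul(62, B) (Function('D')(B) = Mul(Add(-2, Pow(Add(-5, -3), 2)), B) = Mul(Add(-2, Pow(-8, 2)), B) = Mul(Add(-2, 64), B) = Mul(62, B))
Mul(68, Function('D')(Function('Q')(-4))) = Mul(68, Mul(62, -4)) = Mul(68, -248) = -16864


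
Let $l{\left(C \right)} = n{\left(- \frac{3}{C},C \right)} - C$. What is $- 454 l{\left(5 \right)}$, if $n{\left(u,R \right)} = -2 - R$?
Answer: $5448$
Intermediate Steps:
$l{\left(C \right)} = -2 - 2 C$ ($l{\left(C \right)} = \left(-2 - C\right) - C = -2 - 2 C$)
$- 454 l{\left(5 \right)} = - 454 \left(-2 - 10\right) = \left(-454\right) \left(-12\right) = 5448$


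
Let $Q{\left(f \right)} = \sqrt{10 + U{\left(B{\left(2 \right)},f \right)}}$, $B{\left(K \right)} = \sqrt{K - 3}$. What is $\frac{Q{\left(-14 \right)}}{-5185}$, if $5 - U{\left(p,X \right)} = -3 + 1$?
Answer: $- \frac{\sqrt{17}}{5185} \approx -0.0007952$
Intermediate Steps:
$B{\left(K \right)} = \sqrt{-3 + K}$
$U{\left(p,X \right)} = 7$ ($U{\left(p,X \right)} = 5 - \left(-3 + 1\right) = 5 - -2 = 5 + 2 = 7$)
$Q{\left(f \right)} = \sqrt{17}$ ($Q{\left(f \right)} = \sqrt{10 + 7} = \sqrt{17}$)
$\frac{Q{\left(-14 \right)}}{-5185} = \frac{\sqrt{17}}{-5185} = \sqrt{17} \left(- \frac{1}{5185}\right) = - \frac{\sqrt{17}}{5185}$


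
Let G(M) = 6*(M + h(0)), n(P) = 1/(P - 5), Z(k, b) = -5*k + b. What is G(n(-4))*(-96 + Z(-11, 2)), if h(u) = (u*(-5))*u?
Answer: 26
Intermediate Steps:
Z(k, b) = b - 5*k
h(u) = -5*u² (h(u) = (-5*u)*u = -5*u²)
n(P) = 1/(-5 + P)
G(M) = 6*M (G(M) = 6*(M - 5*0²) = 6*(M - 5*0) = 6*(M + 0) = 6*M)
G(n(-4))*(-96 + Z(-11, 2)) = (6/(-5 - 4))*(-96 + (2 - 5*(-11))) = (6/(-9))*(-96 + (2 + 55)) = (6*(-⅑))*(-96 + 57) = -⅔*(-39) = 26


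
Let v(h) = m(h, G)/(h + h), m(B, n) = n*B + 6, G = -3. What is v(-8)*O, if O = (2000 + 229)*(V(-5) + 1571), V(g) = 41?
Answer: -13474305/2 ≈ -6.7372e+6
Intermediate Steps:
m(B, n) = 6 + B*n (m(B, n) = B*n + 6 = 6 + B*n)
v(h) = (6 - 3*h)/(2*h) (v(h) = (6 + h*(-3))/(h + h) = (6 - 3*h)/((2*h)) = (6 - 3*h)*(1/(2*h)) = (6 - 3*h)/(2*h))
O = 3593148 (O = (2000 + 229)*(41 + 1571) = 2229*1612 = 3593148)
v(-8)*O = (-3/2 + 3/(-8))*3593148 = (-3/2 + 3*(-⅛))*3593148 = (-3/2 - 3/8)*3593148 = -15/8*3593148 = -13474305/2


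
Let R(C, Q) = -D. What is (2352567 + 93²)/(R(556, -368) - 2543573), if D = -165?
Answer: -147576/158963 ≈ -0.92837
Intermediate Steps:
R(C, Q) = 165 (R(C, Q) = -1*(-165) = 165)
(2352567 + 93²)/(R(556, -368) - 2543573) = (2352567 + 93²)/(165 - 2543573) = (2352567 + 8649)/(-2543408) = 2361216*(-1/2543408) = -147576/158963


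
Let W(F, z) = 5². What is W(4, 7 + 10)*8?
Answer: 200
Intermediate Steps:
W(F, z) = 25
W(4, 7 + 10)*8 = 25*8 = 200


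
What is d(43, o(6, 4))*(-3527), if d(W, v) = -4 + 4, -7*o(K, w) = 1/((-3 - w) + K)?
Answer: 0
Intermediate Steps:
o(K, w) = -1/(7*(-3 + K - w)) (o(K, w) = -1/(7*((-3 - w) + K)) = -1/(7*(-3 + K - w)))
d(W, v) = 0
d(43, o(6, 4))*(-3527) = 0*(-3527) = 0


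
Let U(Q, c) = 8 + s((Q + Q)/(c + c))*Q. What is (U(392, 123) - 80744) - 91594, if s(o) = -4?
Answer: -173898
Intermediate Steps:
U(Q, c) = 8 - 4*Q
(U(392, 123) - 80744) - 91594 = ((8 - 4*392) - 80744) - 91594 = ((8 - 1568) - 80744) - 91594 = (-1560 - 80744) - 91594 = -82304 - 91594 = -173898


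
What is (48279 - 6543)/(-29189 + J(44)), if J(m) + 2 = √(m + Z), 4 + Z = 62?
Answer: -1218315576/852114379 - 41736*√102/852114379 ≈ -1.4303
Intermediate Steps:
Z = 58 (Z = -4 + 62 = 58)
J(m) = -2 + √(58 + m) (J(m) = -2 + √(m + 58) = -2 + √(58 + m))
(48279 - 6543)/(-29189 + J(44)) = (48279 - 6543)/(-29189 + (-2 + √(58 + 44))) = 41736/(-29189 + (-2 + √102)) = 41736/(-29191 + √102)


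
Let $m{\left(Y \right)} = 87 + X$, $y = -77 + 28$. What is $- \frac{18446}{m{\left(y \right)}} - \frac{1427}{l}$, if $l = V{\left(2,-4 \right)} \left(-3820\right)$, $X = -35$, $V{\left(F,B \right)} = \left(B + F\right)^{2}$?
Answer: $- \frac{70445169}{198640} \approx -354.64$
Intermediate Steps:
$y = -49$
$l = -15280$ ($l = \left(-4 + 2\right)^{2} \left(-3820\right) = \left(-2\right)^{2} \left(-3820\right) = 4 \left(-3820\right) = -15280$)
$m{\left(Y \right)} = 52$ ($m{\left(Y \right)} = 87 - 35 = 52$)
$- \frac{18446}{m{\left(y \right)}} - \frac{1427}{l} = - \frac{18446}{52} - \frac{1427}{-15280} = \left(-18446\right) \frac{1}{52} - - \frac{1427}{15280} = - \frac{9223}{26} + \frac{1427}{15280} = - \frac{70445169}{198640}$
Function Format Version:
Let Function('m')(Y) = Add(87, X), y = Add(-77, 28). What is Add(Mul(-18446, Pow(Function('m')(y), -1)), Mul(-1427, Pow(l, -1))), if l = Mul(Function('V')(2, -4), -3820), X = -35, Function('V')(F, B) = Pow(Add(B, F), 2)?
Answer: Rational(-70445169, 198640) ≈ -354.64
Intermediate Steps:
y = -49
l = -15280 (l = Mul(Pow(Add(-4, 2), 2), -3820) = Mul(Pow(-2, 2), -3820) = Mul(4, -3820) = -15280)
Function('m')(Y) = 52 (Function('m')(Y) = Add(87, -35) = 52)
Add(Mul(-18446, Pow(Function('m')(y), -1)), Mul(-1427, Pow(l, -1))) = Add(Mul(-18446, Pow(52, -1)), Mul(-1427, Pow(-15280, -1))) = Add(Mul(-18446, Rational(1, 52)), Mul(-1427, Rational(-1, 15280))) = Add(Rational(-9223, 26), Rational(1427, 15280)) = Rational(-70445169, 198640)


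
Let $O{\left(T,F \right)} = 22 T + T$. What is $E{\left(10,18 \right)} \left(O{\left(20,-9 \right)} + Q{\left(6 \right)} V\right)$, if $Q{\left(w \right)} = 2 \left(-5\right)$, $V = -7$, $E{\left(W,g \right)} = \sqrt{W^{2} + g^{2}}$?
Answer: $1060 \sqrt{106} \approx 10913.0$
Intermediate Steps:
$Q{\left(w \right)} = -10$
$O{\left(T,F \right)} = 23 T$
$E{\left(10,18 \right)} \left(O{\left(20,-9 \right)} + Q{\left(6 \right)} V\right) = \sqrt{10^{2} + 18^{2}} \left(23 \cdot 20 - -70\right) = \sqrt{100 + 324} \left(460 + 70\right) = \sqrt{424} \cdot 530 = 2 \sqrt{106} \cdot 530 = 1060 \sqrt{106}$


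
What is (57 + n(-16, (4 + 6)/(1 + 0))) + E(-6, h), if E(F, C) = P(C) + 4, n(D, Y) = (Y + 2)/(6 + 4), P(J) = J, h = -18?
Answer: 221/5 ≈ 44.200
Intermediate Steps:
n(D, Y) = 1/5 + Y/10 (n(D, Y) = (2 + Y)/10 = (2 + Y)*(1/10) = 1/5 + Y/10)
E(F, C) = 4 + C (E(F, C) = C + 4 = 4 + C)
(57 + n(-16, (4 + 6)/(1 + 0))) + E(-6, h) = (57 + (1/5 + ((4 + 6)/(1 + 0))/10)) + (4 - 18) = (57 + (1/5 + (10/1)/10)) - 14 = (57 + (1/5 + (10*1)/10)) - 14 = (57 + (1/5 + (1/10)*10)) - 14 = (57 + (1/5 + 1)) - 14 = (57 + 6/5) - 14 = 291/5 - 14 = 221/5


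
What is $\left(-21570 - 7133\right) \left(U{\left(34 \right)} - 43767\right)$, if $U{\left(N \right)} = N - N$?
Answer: $1256244201$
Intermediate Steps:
$U{\left(N \right)} = 0$
$\left(-21570 - 7133\right) \left(U{\left(34 \right)} - 43767\right) = \left(-21570 - 7133\right) \left(0 - 43767\right) = \left(-28703\right) \left(-43767\right) = 1256244201$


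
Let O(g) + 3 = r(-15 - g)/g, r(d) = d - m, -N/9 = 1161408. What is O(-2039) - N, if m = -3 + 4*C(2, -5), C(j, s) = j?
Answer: 21312990072/2039 ≈ 1.0453e+7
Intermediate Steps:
N = -10452672 (N = -9*1161408 = -10452672)
m = 5 (m = -3 + 4*2 = -3 + 8 = 5)
r(d) = -5 + d (r(d) = d - 1*5 = d - 5 = -5 + d)
O(g) = -3 + (-20 - g)/g (O(g) = -3 + (-5 + (-15 - g))/g = -3 + (-20 - g)/g)
O(-2039) - N = (-4 - 20/(-2039)) - 1*(-10452672) = (-4 - 20*(-1/2039)) + 10452672 = (-4 + 20/2039) + 10452672 = -8136/2039 + 10452672 = 21312990072/2039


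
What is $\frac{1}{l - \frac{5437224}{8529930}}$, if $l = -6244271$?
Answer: $- \frac{473885}{2959066664903} \approx -1.6015 \cdot 10^{-7}$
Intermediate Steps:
$\frac{1}{l - \frac{5437224}{8529930}} = \frac{1}{-6244271 - \frac{5437224}{8529930}} = \frac{1}{-6244271 - \frac{302068}{473885}} = \frac{1}{- \frac{2959066664903}{473885}} = - \frac{473885}{2959066664903}$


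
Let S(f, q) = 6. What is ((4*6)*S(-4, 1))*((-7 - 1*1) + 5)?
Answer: -432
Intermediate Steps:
((4*6)*S(-4, 1))*((-7 - 1*1) + 5) = ((4*6)*6)*((-7 - 1*1) + 5) = (24*6)*((-7 - 1) + 5) = 144*(-8 + 5) = 144*(-3) = -432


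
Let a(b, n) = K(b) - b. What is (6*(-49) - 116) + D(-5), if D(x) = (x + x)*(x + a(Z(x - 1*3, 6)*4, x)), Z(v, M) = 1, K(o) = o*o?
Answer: -480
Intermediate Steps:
K(o) = o**2
a(b, n) = b**2 - b
D(x) = 2*x*(12 + x) (D(x) = (x + x)*(x + (1*4)*(-1 + 1*4)) = (2*x)*(x + 4*(-1 + 4)) = (2*x)*(x + 4*3) = (2*x)*(x + 12) = (2*x)*(12 + x) = 2*x*(12 + x))
(6*(-49) - 116) + D(-5) = (6*(-49) - 116) + 2*(-5)*(12 - 5) = (-294 - 116) + 2*(-5)*7 = -410 - 70 = -480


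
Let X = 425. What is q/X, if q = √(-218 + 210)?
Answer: 2*I*√2/425 ≈ 0.0066551*I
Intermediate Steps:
q = 2*I*√2 (q = √(-8) = 2*I*√2 ≈ 2.8284*I)
q/X = (2*I*√2)/425 = (2*I*√2)*(1/425) = 2*I*√2/425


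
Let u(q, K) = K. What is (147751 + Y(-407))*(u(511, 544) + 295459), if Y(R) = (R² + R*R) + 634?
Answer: 141987607049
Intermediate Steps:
Y(R) = 634 + 2*R² (Y(R) = (R² + R²) + 634 = 2*R² + 634 = 634 + 2*R²)
(147751 + Y(-407))*(u(511, 544) + 295459) = (147751 + (634 + 2*(-407)²))*(544 + 295459) = (147751 + (634 + 2*165649))*296003 = (147751 + (634 + 331298))*296003 = (147751 + 331932)*296003 = 479683*296003 = 141987607049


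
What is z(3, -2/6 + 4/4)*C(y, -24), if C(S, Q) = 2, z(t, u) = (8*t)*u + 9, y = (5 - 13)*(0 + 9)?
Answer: 50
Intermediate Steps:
y = -72 (y = -8*9 = -72)
z(t, u) = 9 + 8*t*u (z(t, u) = 8*t*u + 9 = 9 + 8*t*u)
z(3, -2/6 + 4/4)*C(y, -24) = (9 + 8*3*(-2/6 + 4/4))*2 = (9 + 8*3*(-2*1/6 + 4*(1/4)))*2 = (9 + 8*3*(-1/3 + 1))*2 = (9 + 8*3*(2/3))*2 = (9 + 16)*2 = 25*2 = 50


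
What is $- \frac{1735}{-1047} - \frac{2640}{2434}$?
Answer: $\frac{729455}{1274199} \approx 0.57248$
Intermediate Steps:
$- \frac{1735}{-1047} - \frac{2640}{2434} = \left(-1735\right) \left(- \frac{1}{1047}\right) - \frac{1320}{1217} = \frac{1735}{1047} - \frac{1320}{1217} = \frac{729455}{1274199}$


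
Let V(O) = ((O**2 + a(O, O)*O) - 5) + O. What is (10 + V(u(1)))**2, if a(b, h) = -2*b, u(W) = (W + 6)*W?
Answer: 1369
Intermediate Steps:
u(W) = W*(6 + W) (u(W) = (6 + W)*W = W*(6 + W))
V(O) = -5 + O - O**2 (V(O) = ((O**2 + (-2*O)*O) - 5) + O = ((O**2 - 2*O**2) - 5) + O = (-O**2 - 5) + O = (-5 - O**2) + O = -5 + O - O**2)
(10 + V(u(1)))**2 = (10 + (-5 + 1*(6 + 1) - (1*(6 + 1))**2))**2 = (10 + (-5 + 1*7 - (1*7)**2))**2 = (10 + (-5 + 7 - 1*7**2))**2 = (10 + (-5 + 7 - 1*49))**2 = (10 + (-5 + 7 - 49))**2 = (10 - 47)**2 = (-37)**2 = 1369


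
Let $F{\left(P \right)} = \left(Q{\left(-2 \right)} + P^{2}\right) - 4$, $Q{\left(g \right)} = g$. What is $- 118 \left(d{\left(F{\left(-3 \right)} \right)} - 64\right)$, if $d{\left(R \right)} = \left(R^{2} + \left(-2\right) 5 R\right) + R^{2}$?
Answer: $8968$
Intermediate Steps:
$F{\left(P \right)} = -6 + P^{2}$ ($F{\left(P \right)} = \left(-2 + P^{2}\right) - 4 = -6 + P^{2}$)
$d{\left(R \right)} = - 10 R + 2 R^{2}$ ($d{\left(R \right)} = \left(R^{2} - 10 R\right) + R^{2} = - 10 R + 2 R^{2}$)
$- 118 \left(d{\left(F{\left(-3 \right)} \right)} - 64\right) = - 118 \left(2 \left(-6 + \left(-3\right)^{2}\right) \left(-5 - \left(6 - \left(-3\right)^{2}\right)\right) - 64\right) = - 118 \left(2 \left(-6 + 9\right) \left(-5 + \left(-6 + 9\right)\right) - 64\right) = - 118 \left(2 \cdot 3 \left(-5 + 3\right) - 64\right) = - 118 \left(2 \cdot 3 \left(-2\right) - 64\right) = - 118 \left(-12 - 64\right) = \left(-118\right) \left(-76\right) = 8968$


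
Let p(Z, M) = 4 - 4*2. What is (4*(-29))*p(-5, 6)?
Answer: 464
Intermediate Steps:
p(Z, M) = -4 (p(Z, M) = 4 - 8 = -4)
(4*(-29))*p(-5, 6) = (4*(-29))*(-4) = -116*(-4) = 464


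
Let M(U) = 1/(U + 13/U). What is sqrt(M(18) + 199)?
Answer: 259*sqrt(337)/337 ≈ 14.109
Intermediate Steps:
sqrt(M(18) + 199) = sqrt(18/(13 + 18**2) + 199) = sqrt(18/(13 + 324) + 199) = sqrt(18/337 + 199) = sqrt(67081/337) = 259*sqrt(337)/337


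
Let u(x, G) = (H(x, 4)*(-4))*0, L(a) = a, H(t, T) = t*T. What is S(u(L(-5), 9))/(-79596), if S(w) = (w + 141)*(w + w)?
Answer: 0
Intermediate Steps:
H(t, T) = T*t
u(x, G) = 0 (u(x, G) = ((4*x)*(-4))*0 = -16*x*0 = 0)
S(w) = 2*w*(141 + w) (S(w) = (141 + w)*(2*w) = 2*w*(141 + w))
S(u(L(-5), 9))/(-79596) = (2*0*(141 + 0))/(-79596) = (2*0*141)*(-1/79596) = 0*(-1/79596) = 0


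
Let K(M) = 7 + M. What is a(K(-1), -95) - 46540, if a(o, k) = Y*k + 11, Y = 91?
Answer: -55174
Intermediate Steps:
a(o, k) = 11 + 91*k (a(o, k) = 91*k + 11 = 11 + 91*k)
a(K(-1), -95) - 46540 = (11 + 91*(-95)) - 46540 = (11 - 8645) - 46540 = -8634 - 46540 = -55174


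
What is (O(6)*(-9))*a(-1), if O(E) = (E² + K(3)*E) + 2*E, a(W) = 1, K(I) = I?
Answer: -594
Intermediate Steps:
O(E) = E² + 5*E (O(E) = (E² + 3*E) + 2*E = E² + 5*E)
(O(6)*(-9))*a(-1) = ((6*(5 + 6))*(-9))*1 = ((6*11)*(-9))*1 = (66*(-9))*1 = -594*1 = -594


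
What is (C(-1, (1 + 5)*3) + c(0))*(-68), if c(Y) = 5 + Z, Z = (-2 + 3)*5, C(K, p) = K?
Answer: -612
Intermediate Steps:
Z = 5 (Z = 1*5 = 5)
c(Y) = 10 (c(Y) = 5 + 5 = 10)
(C(-1, (1 + 5)*3) + c(0))*(-68) = (-1 + 10)*(-68) = 9*(-68) = -612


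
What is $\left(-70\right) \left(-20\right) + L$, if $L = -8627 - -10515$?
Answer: $3288$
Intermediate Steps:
$L = 1888$ ($L = -8627 + 10515 = 1888$)
$\left(-70\right) \left(-20\right) + L = \left(-70\right) \left(-20\right) + 1888 = 1400 + 1888 = 3288$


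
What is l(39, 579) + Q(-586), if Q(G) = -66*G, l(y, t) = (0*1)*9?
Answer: 38676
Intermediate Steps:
l(y, t) = 0 (l(y, t) = 0*9 = 0)
l(39, 579) + Q(-586) = 0 - 66*(-586) = 0 + 38676 = 38676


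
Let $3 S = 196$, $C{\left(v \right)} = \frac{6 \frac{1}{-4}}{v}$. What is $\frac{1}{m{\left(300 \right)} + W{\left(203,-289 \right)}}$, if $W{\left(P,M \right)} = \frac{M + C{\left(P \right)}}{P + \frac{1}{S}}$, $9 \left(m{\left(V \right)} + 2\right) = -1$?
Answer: $- \frac{10385451}{36709303} \approx -0.28291$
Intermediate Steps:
$m{\left(V \right)} = - \frac{19}{9}$ ($m{\left(V \right)} = -2 + \frac{1}{9} \left(-1\right) = -2 - \frac{1}{9} = - \frac{19}{9}$)
$C{\left(v \right)} = - \frac{3}{2 v}$ ($C{\left(v \right)} = \frac{6 \left(- \frac{1}{4}\right)}{v} = - \frac{3}{2 v}$)
$S = \frac{196}{3}$ ($S = \frac{1}{3} \cdot 196 = \frac{196}{3} \approx 65.333$)
$W{\left(P,M \right)} = \frac{M - \frac{3}{2 P}}{\frac{3}{196} + P}$ ($W{\left(P,M \right)} = \frac{M - \frac{3}{2 P}}{P + \frac{1}{\frac{196}{3}}} = \frac{M - \frac{3}{2 P}}{P + \frac{3}{196}} = \frac{M - \frac{3}{2 P}}{\frac{3}{196} + P}$)
$\frac{1}{m{\left(300 \right)} + W{\left(203,-289 \right)}} = \frac{1}{- \frac{19}{9} + \frac{98 \left(-3 + 2 \left(-289\right) 203\right)}{203 \left(3 + 196 \cdot 203\right)}} = \frac{1}{- \frac{19}{9} + 98 \cdot \frac{1}{203} \frac{1}{3 + 39788} \left(-3 - 117334\right)} = \frac{1}{- \frac{19}{9} + 98 \cdot \frac{1}{203} \cdot \frac{1}{39791} \left(-117337\right)} = \frac{1}{- \frac{19}{9} - \frac{1642718}{1153939}} = \frac{1}{- \frac{36709303}{10385451}} = - \frac{10385451}{36709303}$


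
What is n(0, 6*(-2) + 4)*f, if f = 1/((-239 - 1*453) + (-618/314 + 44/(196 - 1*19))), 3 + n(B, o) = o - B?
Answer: 305679/19277773 ≈ 0.015857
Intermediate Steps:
n(B, o) = -3 + o - B (n(B, o) = -3 + (o - B) = -3 + o - B)
f = -27789/19277773 (f = 1/((-239 - 453) + (-618*1/314 + 44/(196 - 19))) = 1/(-692 + (-309/157 + 44/177)) = 1/(-692 - 47785/27789) = 1/(-19277773/27789) = -27789/19277773 ≈ -0.0014415)
n(0, 6*(-2) + 4)*f = (-3 + (6*(-2) + 4) - 1*0)*(-27789/19277773) = (-3 + (-12 + 4) + 0)*(-27789/19277773) = (-3 - 8 + 0)*(-27789/19277773) = -11*(-27789/19277773) = 305679/19277773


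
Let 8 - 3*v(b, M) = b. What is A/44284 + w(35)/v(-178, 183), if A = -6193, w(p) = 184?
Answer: 3882145/1372804 ≈ 2.8279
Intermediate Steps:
v(b, M) = 8/3 - b/3
A/44284 + w(35)/v(-178, 183) = -6193/44284 + 184/(8/3 - 1/3*(-178)) = -6193*1/44284 + 184/(8/3 + 178/3) = -6193/44284 + 184/62 = -6193/44284 + 184*(1/62) = -6193/44284 + 92/31 = 3882145/1372804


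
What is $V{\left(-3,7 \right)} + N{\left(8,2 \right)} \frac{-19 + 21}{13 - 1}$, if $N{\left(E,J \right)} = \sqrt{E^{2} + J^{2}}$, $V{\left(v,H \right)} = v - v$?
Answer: $\frac{\sqrt{17}}{3} \approx 1.3744$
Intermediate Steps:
$V{\left(v,H \right)} = 0$
$V{\left(-3,7 \right)} + N{\left(8,2 \right)} \frac{-19 + 21}{13 - 1} = 0 + \sqrt{8^{2} + 2^{2}} \frac{-19 + 21}{13 - 1} = 0 + \sqrt{64 + 4} \cdot \frac{2}{12} = 0 + \sqrt{68} \cdot 2 \cdot \frac{1}{12} = 0 + 2 \sqrt{17} \cdot \frac{1}{6} = 0 + \frac{\sqrt{17}}{3} = \frac{\sqrt{17}}{3}$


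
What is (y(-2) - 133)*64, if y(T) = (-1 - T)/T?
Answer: -8544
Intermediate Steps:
y(T) = (-1 - T)/T
(y(-2) - 133)*64 = ((-1 - 1*(-2))/(-2) - 133)*64 = (-(-1 + 2)/2 - 133)*64 = (-½*1 - 133)*64 = (-½ - 133)*64 = -267/2*64 = -8544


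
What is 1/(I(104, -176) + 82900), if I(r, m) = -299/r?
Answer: 8/663177 ≈ 1.2063e-5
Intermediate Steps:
1/(I(104, -176) + 82900) = 1/(-299/104 + 82900) = 1/(-299*1/104 + 82900) = 1/(-23/8 + 82900) = 1/(663177/8) = 8/663177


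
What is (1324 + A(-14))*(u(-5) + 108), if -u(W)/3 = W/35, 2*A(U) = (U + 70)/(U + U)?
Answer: 143451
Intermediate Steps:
A(U) = (70 + U)/(4*U) (A(U) = ((U + 70)/(U + U))/2 = ((70 + U)/((2*U)))/2 = ((70 + U)*(1/(2*U)))/2 = ((70 + U)/(2*U))/2 = (70 + U)/(4*U))
u(W) = -3*W/35
(1324 + A(-14))*(u(-5) + 108) = (1324 + (¼)*(70 - 14)/(-14))*(-3/35*(-5) + 108) = (1324 + (¼)*(-1/14)*56)*(3/7 + 108) = (1324 - 1)*(759/7) = 1323*(759/7) = 143451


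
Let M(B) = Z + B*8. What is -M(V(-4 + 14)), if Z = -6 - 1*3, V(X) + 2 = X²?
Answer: -775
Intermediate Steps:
V(X) = -2 + X²
Z = -9 (Z = -6 - 3 = -9)
M(B) = -9 + 8*B (M(B) = -9 + B*8 = -9 + 8*B)
-M(V(-4 + 14)) = -(-9 + 8*(-2 + (-4 + 14)²)) = -(-9 + 8*(-2 + 10²)) = -(-9 + 8*(-2 + 100)) = -(-9 + 8*98) = -(-9 + 784) = -1*775 = -775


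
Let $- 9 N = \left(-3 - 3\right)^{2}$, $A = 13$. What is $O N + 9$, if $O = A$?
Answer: $-43$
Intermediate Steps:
$N = -4$ ($N = - \frac{\left(-3 - 3\right)^{2}}{9} = - \frac{\left(-6\right)^{2}}{9} = \left(- \frac{1}{9}\right) 36 = -4$)
$O = 13$
$O N + 9 = 13 \left(-4\right) + 9 = -52 + 9 = -43$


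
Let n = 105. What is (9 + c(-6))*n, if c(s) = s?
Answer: 315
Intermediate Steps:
(9 + c(-6))*n = (9 - 6)*105 = 3*105 = 315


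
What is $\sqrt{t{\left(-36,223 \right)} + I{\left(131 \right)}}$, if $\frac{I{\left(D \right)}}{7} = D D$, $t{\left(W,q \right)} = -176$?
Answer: $\sqrt{119951} \approx 346.34$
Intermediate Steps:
$I{\left(D \right)} = 7 D^{2}$ ($I{\left(D \right)} = 7 D D = 7 D^{2}$)
$\sqrt{t{\left(-36,223 \right)} + I{\left(131 \right)}} = \sqrt{-176 + 7 \cdot 131^{2}} = \sqrt{-176 + 7 \cdot 17161} = \sqrt{-176 + 120127} = \sqrt{119951}$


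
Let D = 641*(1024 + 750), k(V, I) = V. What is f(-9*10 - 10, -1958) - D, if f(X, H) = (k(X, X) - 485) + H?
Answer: -1139677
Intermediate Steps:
D = 1137134 (D = 641*1774 = 1137134)
f(X, H) = -485 + H + X (f(X, H) = (X - 485) + H = (-485 + X) + H = -485 + H + X)
f(-9*10 - 10, -1958) - D = (-485 - 1958 + (-9*10 - 10)) - 1*1137134 = (-485 - 1958 + (-90 - 10)) - 1137134 = (-485 - 1958 - 100) - 1137134 = -2543 - 1137134 = -1139677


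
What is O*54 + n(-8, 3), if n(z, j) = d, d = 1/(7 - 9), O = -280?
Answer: -30241/2 ≈ -15121.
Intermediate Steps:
d = -½ (d = 1/(-2) = -½ ≈ -0.50000)
n(z, j) = -½
O*54 + n(-8, 3) = -280*54 - ½ = -15120 - ½ = -30241/2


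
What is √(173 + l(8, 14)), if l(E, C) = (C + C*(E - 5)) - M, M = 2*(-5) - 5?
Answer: 2*√61 ≈ 15.620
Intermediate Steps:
M = -15 (M = -10 - 5 = -15)
l(E, C) = 15 + C + C*(-5 + E) (l(E, C) = (C + C*(E - 5)) - 1*(-15) = (C + C*(-5 + E)) + 15 = 15 + C + C*(-5 + E))
√(173 + l(8, 14)) = √(173 + (15 - 4*14 + 14*8)) = √(173 + (15 - 56 + 112)) = √(173 + 71) = √244 = 2*√61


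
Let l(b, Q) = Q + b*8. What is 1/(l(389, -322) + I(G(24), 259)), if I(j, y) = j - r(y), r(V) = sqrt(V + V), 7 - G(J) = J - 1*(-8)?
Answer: 395/1092101 + sqrt(518)/7644707 ≈ 0.00036467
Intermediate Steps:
G(J) = -1 - J (G(J) = 7 - (J - 1*(-8)) = 7 - (J + 8) = 7 - (8 + J) = 7 + (-8 - J) = -1 - J)
r(V) = sqrt(2)*sqrt(V) (r(V) = sqrt(2*V) = sqrt(2)*sqrt(V))
l(b, Q) = Q + 8*b
I(j, y) = j - sqrt(2)*sqrt(y)
1/(l(389, -322) + I(G(24), 259)) = 1/((-322 + 8*389) + ((-1 - 1*24) - sqrt(2)*sqrt(259))) = 1/((-322 + 3112) + ((-1 - 24) - sqrt(518))) = 1/(2790 + (-25 - sqrt(518))) = 1/(2765 - sqrt(518))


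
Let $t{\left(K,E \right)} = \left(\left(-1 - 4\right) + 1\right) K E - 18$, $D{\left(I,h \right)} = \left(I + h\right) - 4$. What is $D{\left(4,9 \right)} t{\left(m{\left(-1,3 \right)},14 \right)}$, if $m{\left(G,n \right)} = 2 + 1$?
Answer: $-1674$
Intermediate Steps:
$D{\left(I,h \right)} = -4 + I + h$
$m{\left(G,n \right)} = 3$
$t{\left(K,E \right)} = -18 - 4 E K$ ($t{\left(K,E \right)} = \left(-5 + 1\right) K E - 18 = - 4 K E - 18 = - 4 E K - 18 = -18 - 4 E K$)
$D{\left(4,9 \right)} t{\left(m{\left(-1,3 \right)},14 \right)} = \left(-4 + 4 + 9\right) \left(-18 - 56 \cdot 3\right) = 9 \left(-18 - 168\right) = 9 \left(-186\right) = -1674$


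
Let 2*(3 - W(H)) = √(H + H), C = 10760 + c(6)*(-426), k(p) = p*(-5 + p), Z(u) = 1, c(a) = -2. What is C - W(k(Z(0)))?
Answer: 11609 + I*√2 ≈ 11609.0 + 1.4142*I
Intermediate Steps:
C = 11612 (C = 10760 - 2*(-426) = 10760 + 852 = 11612)
W(H) = 3 - √2*√H/2 (W(H) = 3 - √(H + H)/2 = 3 - √2*√H/2)
C - W(k(Z(0))) = 11612 - (3 - √2*√(1*(-5 + 1))/2) = 11612 - (3 - √2*√(1*(-4))/2) = 11612 - (3 - √2*√(-4)/2) = 11612 - (3 - √2*2*I/2) = 11612 - (3 - I*√2) = 11612 + (-3 + I*√2) = 11609 + I*√2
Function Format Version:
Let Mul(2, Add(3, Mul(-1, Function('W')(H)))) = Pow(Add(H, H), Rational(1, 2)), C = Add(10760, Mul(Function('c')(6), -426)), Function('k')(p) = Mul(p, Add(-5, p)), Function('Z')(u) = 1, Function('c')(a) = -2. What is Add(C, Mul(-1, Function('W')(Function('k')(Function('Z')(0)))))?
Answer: Add(11609, Mul(I, Pow(2, Rational(1, 2)))) ≈ Add(11609., Mul(1.4142, I))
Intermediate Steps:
C = 11612 (C = Add(10760, Mul(-2, -426)) = Add(10760, 852) = 11612)
Function('W')(H) = Add(3, Mul(Rational(-1, 2), Pow(2, Rational(1, 2)), Pow(H, Rational(1, 2)))) (Function('W')(H) = Add(3, Mul(Rational(-1, 2), Pow(Add(H, H), Rational(1, 2)))) = Add(3, Mul(Rational(-1, 2), Pow(Mul(2, H), Rational(1, 2)))) = Add(3, Mul(Rational(-1, 2), Mul(Pow(2, Rational(1, 2)), Pow(H, Rational(1, 2))))) = Add(3, Mul(Rational(-1, 2), Pow(2, Rational(1, 2)), Pow(H, Rational(1, 2)))))
Add(C, Mul(-1, Function('W')(Function('k')(Function('Z')(0))))) = Add(11612, Mul(-1, Add(3, Mul(Rational(-1, 2), Pow(2, Rational(1, 2)), Pow(Mul(1, Add(-5, 1)), Rational(1, 2)))))) = Add(11612, Mul(-1, Add(3, Mul(Rational(-1, 2), Pow(2, Rational(1, 2)), Pow(Mul(1, -4), Rational(1, 2)))))) = Add(11612, Mul(-1, Add(3, Mul(Rational(-1, 2), Pow(2, Rational(1, 2)), Pow(-4, Rational(1, 2)))))) = Add(11612, Mul(-1, Add(3, Mul(Rational(-1, 2), Pow(2, Rational(1, 2)), Mul(2, I))))) = Add(11612, Mul(-1, Add(3, Mul(-1, I, Pow(2, Rational(1, 2)))))) = Add(11612, Add(-3, Mul(I, Pow(2, Rational(1, 2))))) = Add(11609, Mul(I, Pow(2, Rational(1, 2))))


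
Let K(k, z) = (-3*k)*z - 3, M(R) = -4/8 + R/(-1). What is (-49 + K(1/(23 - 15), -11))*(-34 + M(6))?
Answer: 31023/16 ≈ 1938.9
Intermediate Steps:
M(R) = -½ - R (M(R) = -4*⅛ + R*(-1) = -½ - R)
K(k, z) = -3 - 3*k*z (K(k, z) = -3*k*z - 3 = -3 - 3*k*z)
(-49 + K(1/(23 - 15), -11))*(-34 + M(6)) = (-49 + (-3 - 3*(-11)/(23 - 15)))*(-34 + (-½ - 1*6)) = (-49 + (-3 - 3*(-11)/8))*(-34 + (-½ - 6)) = (-49 + (-3 - 3*⅛*(-11)))*(-34 - 13/2) = (-49 + (-3 + 33/8))*(-81/2) = (-49 + 9/8)*(-81/2) = -383/8*(-81/2) = 31023/16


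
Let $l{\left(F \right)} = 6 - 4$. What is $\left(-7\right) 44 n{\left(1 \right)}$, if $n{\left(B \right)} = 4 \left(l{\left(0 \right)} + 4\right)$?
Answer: $-7392$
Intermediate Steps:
$l{\left(F \right)} = 2$
$n{\left(B \right)} = 24$ ($n{\left(B \right)} = 4 \left(2 + 4\right) = 4 \cdot 6 = 24$)
$\left(-7\right) 44 n{\left(1 \right)} = \left(-7\right) 44 \cdot 24 = \left(-308\right) 24 = -7392$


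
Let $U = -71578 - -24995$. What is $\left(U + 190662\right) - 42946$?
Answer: $101133$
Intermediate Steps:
$U = -46583$ ($U = -71578 + 24995 = -46583$)
$\left(U + 190662\right) - 42946 = \left(-46583 + 190662\right) - 42946 = 144079 - 42946 = 101133$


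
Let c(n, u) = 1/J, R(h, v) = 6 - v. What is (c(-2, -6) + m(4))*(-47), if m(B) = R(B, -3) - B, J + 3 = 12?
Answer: -2162/9 ≈ -240.22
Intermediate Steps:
J = 9 (J = -3 + 12 = 9)
m(B) = 9 - B (m(B) = (6 - 1*(-3)) - B = (6 + 3) - B = 9 - B)
c(n, u) = ⅑ (c(n, u) = 1/9 = ⅑)
(c(-2, -6) + m(4))*(-47) = (⅑ + (9 - 1*4))*(-47) = (⅑ + (9 - 4))*(-47) = (⅑ + 5)*(-47) = (46/9)*(-47) = -2162/9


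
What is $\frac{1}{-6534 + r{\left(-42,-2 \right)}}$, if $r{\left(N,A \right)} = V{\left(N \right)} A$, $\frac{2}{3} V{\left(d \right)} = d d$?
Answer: $- \frac{1}{11826} \approx -8.4559 \cdot 10^{-5}$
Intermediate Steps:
$V{\left(d \right)} = \frac{3 d^{2}}{2}$ ($V{\left(d \right)} = \frac{3 d d}{2} = \frac{3 d^{2}}{2}$)
$r{\left(N,A \right)} = \frac{3 A N^{2}}{2}$ ($r{\left(N,A \right)} = \frac{3 N^{2}}{2} A = \frac{3 A N^{2}}{2}$)
$\frac{1}{-6534 + r{\left(-42,-2 \right)}} = \frac{1}{-6534 + \frac{3}{2} \left(-2\right) \left(-42\right)^{2}} = \frac{1}{-6534 + \frac{3}{2} \left(-2\right) 1764} = \frac{1}{-6534 - 5292} = \frac{1}{-11826} = - \frac{1}{11826}$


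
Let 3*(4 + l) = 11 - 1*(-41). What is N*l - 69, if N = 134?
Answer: 5153/3 ≈ 1717.7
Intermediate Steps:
l = 40/3 (l = -4 + (11 - 1*(-41))/3 = -4 + (11 + 41)/3 = -4 + (1/3)*52 = -4 + 52/3 = 40/3 ≈ 13.333)
N*l - 69 = 134*(40/3) - 69 = 5360/3 - 69 = 5153/3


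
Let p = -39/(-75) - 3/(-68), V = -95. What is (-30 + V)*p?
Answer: -4795/68 ≈ -70.515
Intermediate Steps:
p = 959/1700 (p = -39*(-1/75) - 3*(-1/68) = 13/25 + 3/68 = 959/1700 ≈ 0.56412)
(-30 + V)*p = (-30 - 95)*(959/1700) = -125*959/1700 = -4795/68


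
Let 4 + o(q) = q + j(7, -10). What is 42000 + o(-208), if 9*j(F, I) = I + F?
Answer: 125363/3 ≈ 41788.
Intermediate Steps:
j(F, I) = F/9 + I/9 (j(F, I) = (I + F)/9 = (F + I)/9 = F/9 + I/9)
o(q) = -13/3 + q (o(q) = -4 + (q + ((⅑)*7 + (⅑)*(-10))) = -4 + (q + (7/9 - 10/9)) = -4 + (q - ⅓) = -4 + (-⅓ + q) = -13/3 + q)
42000 + o(-208) = 42000 + (-13/3 - 208) = 42000 - 637/3 = 125363/3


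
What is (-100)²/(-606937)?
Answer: -10000/606937 ≈ -0.016476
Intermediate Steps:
(-100)²/(-606937) = 10000*(-1/606937) = -10000/606937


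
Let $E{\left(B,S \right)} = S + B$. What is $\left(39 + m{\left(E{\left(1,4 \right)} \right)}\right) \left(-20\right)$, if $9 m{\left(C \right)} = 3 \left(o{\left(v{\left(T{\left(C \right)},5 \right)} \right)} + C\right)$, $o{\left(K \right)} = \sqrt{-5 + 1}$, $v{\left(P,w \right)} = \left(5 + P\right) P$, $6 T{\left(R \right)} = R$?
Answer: $- \frac{2440}{3} - \frac{40 i}{3} \approx -813.33 - 13.333 i$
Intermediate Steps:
$E{\left(B,S \right)} = B + S$
$T{\left(R \right)} = \frac{R}{6}$
$v{\left(P,w \right)} = P \left(5 + P\right)$
$o{\left(K \right)} = 2 i$ ($o{\left(K \right)} = \sqrt{-4} = 2 i$)
$m{\left(C \right)} = \frac{C}{3} + \frac{2 i}{3}$ ($m{\left(C \right)} = \frac{3 \left(2 i + C\right)}{9} = \frac{3 \left(C + 2 i\right)}{9} = \frac{3 C + 6 i}{9} = \frac{C}{3} + \frac{2 i}{3}$)
$\left(39 + m{\left(E{\left(1,4 \right)} \right)}\right) \left(-20\right) = \left(39 + \left(\frac{1 + 4}{3} + \frac{2 i}{3}\right)\right) \left(-20\right) = \left(39 + \left(\frac{1}{3} \cdot 5 + \frac{2 i}{3}\right)\right) \left(-20\right) = \left(39 + \left(\frac{5}{3} + \frac{2 i}{3}\right)\right) \left(-20\right) = \left(\frac{122}{3} + \frac{2 i}{3}\right) \left(-20\right) = - \frac{2440}{3} - \frac{40 i}{3}$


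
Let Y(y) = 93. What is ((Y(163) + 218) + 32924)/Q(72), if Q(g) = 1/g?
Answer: 2392920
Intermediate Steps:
((Y(163) + 218) + 32924)/Q(72) = ((93 + 218) + 32924)/(1/72) = (311 + 32924)/(1/72) = 33235*72 = 2392920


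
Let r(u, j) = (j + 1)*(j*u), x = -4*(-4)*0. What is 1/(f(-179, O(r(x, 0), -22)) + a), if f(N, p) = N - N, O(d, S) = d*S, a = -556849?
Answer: -1/556849 ≈ -1.7958e-6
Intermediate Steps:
x = 0 (x = 16*0 = 0)
r(u, j) = j*u*(1 + j) (r(u, j) = (1 + j)*(j*u) = j*u*(1 + j))
O(d, S) = S*d
f(N, p) = 0
1/(f(-179, O(r(x, 0), -22)) + a) = 1/(0 - 556849) = 1/(-556849) = -1/556849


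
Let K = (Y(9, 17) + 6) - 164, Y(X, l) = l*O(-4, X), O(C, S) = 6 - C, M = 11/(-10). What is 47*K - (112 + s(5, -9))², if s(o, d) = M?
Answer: -1173481/100 ≈ -11735.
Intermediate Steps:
M = -11/10 (M = 11*(-⅒) = -11/10 ≈ -1.1000)
s(o, d) = -11/10
Y(X, l) = 10*l (Y(X, l) = l*(6 - 1*(-4)) = l*(6 + 4) = l*10 = 10*l)
K = 12 (K = (10*17 + 6) - 164 = (170 + 6) - 164 = 176 - 164 = 12)
47*K - (112 + s(5, -9))² = 47*12 - (112 - 11/10)² = 564 - (1109/10)² = 564 - 1*1229881/100 = 564 - 1229881/100 = -1173481/100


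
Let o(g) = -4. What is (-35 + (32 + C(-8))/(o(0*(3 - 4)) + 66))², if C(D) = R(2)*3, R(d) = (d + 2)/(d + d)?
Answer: 4558225/3844 ≈ 1185.8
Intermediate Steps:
R(d) = (2 + d)/(2*d) (R(d) = (2 + d)/((2*d)) = (2 + d)*(1/(2*d)) = (2 + d)/(2*d))
C(D) = 3 (C(D) = ((½)*(2 + 2)/2)*3 = ((½)*(½)*4)*3 = 1*3 = 3)
(-35 + (32 + C(-8))/(o(0*(3 - 4)) + 66))² = (-35 + (32 + 3)/(-4 + 66))² = (-35 + 35/62)² = (-2135/62)² = 4558225/3844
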